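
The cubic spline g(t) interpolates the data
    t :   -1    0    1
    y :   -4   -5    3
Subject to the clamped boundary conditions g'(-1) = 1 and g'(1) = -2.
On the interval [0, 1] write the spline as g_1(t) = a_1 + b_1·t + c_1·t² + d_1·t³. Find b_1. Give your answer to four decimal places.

5.5000

Let M_i = g''(x_i). Step sizes h_i = 1, 1; slopes of the chords Δ_i = (y_(i+1) - y_i)/h_i = -1, 8.
  1·M_0 + 4·M_1 + 1·M_2 = 6(Δ_1 - Δ_0) = 54
Clamped end conditions give two more equations: 2h_0·M_0 + h_0·M_1 = 6(Δ_0 - g'(-1)) = -12 and h_1·M_1 + 2h_1·M_2 = 6(g'(1) - Δ_1) = -60.
Hence M_0 = -21, M_1 = 30, M_2 = -45.
On [0, 1], with g_1(t) = a_1 + b_1·t + c_1·t² + d_1·t³: c_1 = M_1/2 = 15, d_1 = (M_2 - M_1)/(6h_1) = -25/2, b_1 = Δ_1 - h_1(2M_1 + M_2)/6 = 11/2.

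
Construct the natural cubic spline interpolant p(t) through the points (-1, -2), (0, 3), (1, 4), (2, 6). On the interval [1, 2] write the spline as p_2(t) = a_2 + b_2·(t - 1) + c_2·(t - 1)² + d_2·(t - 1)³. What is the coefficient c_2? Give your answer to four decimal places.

1.6000

Write σ_i for p''(x_i). With h_i = 1, 1, 1 and divided differences Δ_i = 5, 1, 2, the continuity of p' gives the tridiagonal system
  1·σ_0 + 4·σ_1 + 1·σ_2 = 6(Δ_1 - Δ_0) = -24
  1·σ_1 + 4·σ_2 + 1·σ_3 = 6(Δ_2 - Δ_1) = 6
Natural end conditions: σ_0 = σ_3 = 0.
Solving: σ_0 = 0, σ_1 = -34/5, σ_2 = 16/5, σ_3 = 0.
On [1, 2], with p_2(t) = a_2 + b_2·(t - 1) + c_2·(t - 1)² + d_2·(t - 1)³: c_2 = σ_2/2 = 8/5, d_2 = (σ_3 - σ_2)/(6h_2) = -8/15, b_2 = Δ_2 - h_2(2σ_2 + σ_3)/6 = 14/15.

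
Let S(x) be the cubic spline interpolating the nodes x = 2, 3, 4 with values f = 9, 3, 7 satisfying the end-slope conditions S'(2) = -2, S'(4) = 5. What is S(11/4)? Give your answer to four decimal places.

4.1602

Let σ_i = S''(x_i). Step sizes h_i = 1, 1; slopes of the chords Δ_i = (y_(i+1) - y_i)/h_i = -6, 4.
  1·σ_0 + 4·σ_1 + 1·σ_2 = 6(Δ_1 - Δ_0) = 60
Clamped end conditions give two more equations: 2h_0·σ_0 + h_0·σ_1 = 6(Δ_0 - S'(2)) = -24 and h_1·σ_1 + 2h_1·σ_2 = 6(S'(4) - Δ_1) = 6.
Forward elimination and back-substitution give σ_0 = -47/2, σ_1 = 23, σ_2 = -17/2.
On [2, 3], S(x) = 9 - 2·(x - 2) - 47/4·(x - 2)² + 31/4·(x - 2)³.
With (x - 2) = 3/4: S(11/4) = 1065/256.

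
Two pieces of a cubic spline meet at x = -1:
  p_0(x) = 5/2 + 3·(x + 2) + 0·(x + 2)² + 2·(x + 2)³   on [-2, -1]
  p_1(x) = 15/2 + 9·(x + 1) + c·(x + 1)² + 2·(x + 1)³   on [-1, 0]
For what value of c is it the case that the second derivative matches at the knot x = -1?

6

p_0''(x) = 0 + 12·(x + 2), so p_0''(-1) = 12. On the right, p_1''(-1) = 2c, so c = 6.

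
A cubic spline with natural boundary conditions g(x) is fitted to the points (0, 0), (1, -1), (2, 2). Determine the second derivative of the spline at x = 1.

Let σ_i = g''(x_i). Step sizes h_i = 1, 1; slopes of the chords Δ_i = (y_(i+1) - y_i)/h_i = -1, 3.
  1·σ_0 + 4·σ_1 + 1·σ_2 = 6(Δ_1 - Δ_0) = 24
Natural end conditions: σ_0 = σ_2 = 0.
Solving the tridiagonal system: σ_0 = 0, σ_1 = 6, σ_2 = 0.

6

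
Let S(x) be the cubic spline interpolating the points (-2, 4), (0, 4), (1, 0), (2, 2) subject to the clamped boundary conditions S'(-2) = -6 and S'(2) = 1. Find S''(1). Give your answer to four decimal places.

14.3636

Write M_i for S''(x_i). With h_i = 2, 1, 1 and divided differences Δ_i = 0, -4, 2, the continuity of S' gives the tridiagonal system
  2·M_0 + 6·M_1 + 1·M_2 = 6(Δ_1 - Δ_0) = -24
  1·M_1 + 4·M_2 + 1·M_3 = 6(Δ_2 - Δ_1) = 36
Clamped end conditions give two more equations: 2h_0·M_0 + h_0·M_1 = 6(Δ_0 - S'(-2)) = 36 and h_2·M_2 + 2h_2·M_3 = 6(S'(2) - Δ_2) = -6.
Forward elimination and back-substitution give M_0 = 161/11, M_1 = -124/11, M_2 = 158/11, M_3 = -112/11.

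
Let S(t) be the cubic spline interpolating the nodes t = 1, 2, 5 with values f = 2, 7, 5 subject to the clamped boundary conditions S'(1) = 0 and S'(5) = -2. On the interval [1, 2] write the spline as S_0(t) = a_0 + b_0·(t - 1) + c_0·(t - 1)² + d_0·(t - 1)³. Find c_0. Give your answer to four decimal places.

With M_i denoting the second derivative at x_i, h_i = 1, 3, and Δ_i = (y_(i+1) − y_i)/h_i = 5, -2/3:
  1·M_0 + 8·M_1 + 3·M_2 = 6(Δ_1 - Δ_0) = -34
Clamped end conditions give two more equations: 2h_0·M_0 + h_0·M_1 = 6(Δ_0 - S'(1)) = 30 and h_1·M_1 + 2h_1·M_2 = 6(S'(5) - Δ_1) = -8.
Solving: M_0 = 75/4, M_1 = -15/2, M_2 = 29/12.
On [1, 2], with S_0(t) = a_0 + b_0·(t - 1) + c_0·(t - 1)² + d_0·(t - 1)³: c_0 = M_0/2 = 75/8, d_0 = (M_1 - M_0)/(6h_0) = -35/8, b_0 = Δ_0 - h_0(2M_0 + M_1)/6 = 0.

9.3750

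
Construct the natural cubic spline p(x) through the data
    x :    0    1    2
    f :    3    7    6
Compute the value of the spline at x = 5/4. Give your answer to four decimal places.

7.1602

With m_i denoting the second derivative at x_i, h_i = 1, 1, and Δ_i = (y_(i+1) − y_i)/h_i = 4, -1:
  1·m_0 + 4·m_1 + 1·m_2 = 6(Δ_1 - Δ_0) = -30
Natural end conditions: m_0 = m_2 = 0.
Hence m_0 = 0, m_1 = -15/2, m_2 = 0.
On [1, 2], p(x) = 7 + 3/2·(x - 1) - 15/4·(x - 1)² + 5/4·(x - 1)³.
With (x - 1) = 1/4: p(5/4) = 1833/256.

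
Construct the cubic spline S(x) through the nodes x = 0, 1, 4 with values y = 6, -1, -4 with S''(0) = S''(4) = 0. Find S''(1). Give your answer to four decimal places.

With σ_i denoting the second derivative at x_i, h_i = 1, 3, and Δ_i = (y_(i+1) − y_i)/h_i = -7, -1:
  1·σ_0 + 8·σ_1 + 3·σ_2 = 6(Δ_1 - Δ_0) = 36
Natural end conditions: σ_0 = σ_2 = 0.
Forward elimination and back-substitution give σ_0 = 0, σ_1 = 9/2, σ_2 = 0.

4.5000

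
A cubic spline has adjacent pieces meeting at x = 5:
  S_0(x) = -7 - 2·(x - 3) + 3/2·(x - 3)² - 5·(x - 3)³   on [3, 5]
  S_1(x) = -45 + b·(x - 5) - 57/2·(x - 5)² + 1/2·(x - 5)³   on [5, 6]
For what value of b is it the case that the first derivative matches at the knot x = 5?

S_0'(x) = -2 + 3·(x - 3) - 15·(x - 3)², so S_0'(5) = -56. On the right, S_1'(5) = b, so b = -56.

-56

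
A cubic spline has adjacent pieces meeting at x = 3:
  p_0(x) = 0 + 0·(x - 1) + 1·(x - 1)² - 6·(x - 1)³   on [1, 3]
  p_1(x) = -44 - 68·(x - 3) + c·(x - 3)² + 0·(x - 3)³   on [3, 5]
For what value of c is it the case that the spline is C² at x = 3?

p_0''(x) = 2 - 36·(x - 1), so p_0''(3) = -70. On the right, p_1''(3) = 2c, so c = -35.

-35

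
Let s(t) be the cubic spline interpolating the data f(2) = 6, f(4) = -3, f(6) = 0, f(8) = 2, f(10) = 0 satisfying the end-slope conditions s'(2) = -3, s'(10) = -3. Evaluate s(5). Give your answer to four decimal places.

Let M_i = s''(x_i). Step sizes h_i = 2, 2, 2, 2; slopes of the chords Δ_i = (y_(i+1) - y_i)/h_i = -9/2, 3/2, 1, -1.
  2·M_0 + 8·M_1 + 2·M_2 = 6(Δ_1 - Δ_0) = 36
  2·M_1 + 8·M_2 + 2·M_3 = 6(Δ_2 - Δ_1) = -3
  2·M_2 + 8·M_3 + 2·M_4 = 6(Δ_3 - Δ_2) = -12
Clamped end conditions give two more equations: 2h_0·M_0 + h_0·M_1 = 6(Δ_0 - s'(2)) = -9 and h_3·M_3 + 2h_3·M_4 = 6(s'(10) - Δ_3) = -12.
Solving the tridiagonal system: M_0 = -303/56, M_1 = 177/28, M_2 = -15/8, M_3 = -9/28, M_4 = -159/56.
On [4, 6], s(t) = -3 - 117/56·(t - 4) + 177/56·(t - 4)² - 153/224·(t - 4)³.
With (t - 4) = 1: s(5) = -585/224.

-2.6116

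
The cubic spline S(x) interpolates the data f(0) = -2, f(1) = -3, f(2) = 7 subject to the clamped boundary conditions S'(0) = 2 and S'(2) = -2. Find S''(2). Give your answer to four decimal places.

-54.5000

Write M_i for S''(x_i). With h_i = 1, 1 and divided differences Δ_i = -1, 10, the continuity of S' gives the tridiagonal system
  1·M_0 + 4·M_1 + 1·M_2 = 6(Δ_1 - Δ_0) = 66
Clamped end conditions give two more equations: 2h_0·M_0 + h_0·M_1 = 6(Δ_0 - S'(0)) = -18 and h_1·M_1 + 2h_1·M_2 = 6(S'(2) - Δ_1) = -72.
Forward elimination and back-substitution give M_0 = -55/2, M_1 = 37, M_2 = -109/2.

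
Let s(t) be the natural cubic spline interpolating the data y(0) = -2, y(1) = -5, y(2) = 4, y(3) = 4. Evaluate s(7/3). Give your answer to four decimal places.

5.1852

Write M_i for s''(x_i). With h_i = 1, 1, 1 and divided differences Δ_i = -3, 9, 0, the continuity of s' gives the tridiagonal system
  1·M_0 + 4·M_1 + 1·M_2 = 6(Δ_1 - Δ_0) = 72
  1·M_1 + 4·M_2 + 1·M_3 = 6(Δ_2 - Δ_1) = -54
Natural end conditions: M_0 = M_3 = 0.
Solving the tridiagonal system: M_0 = 0, M_1 = 114/5, M_2 = -96/5, M_3 = 0.
On [2, 3], s(t) = 4 + 32/5·(t - 2) - 48/5·(t - 2)² + 16/5·(t - 2)³.
With (t - 2) = 1/3: s(7/3) = 140/27.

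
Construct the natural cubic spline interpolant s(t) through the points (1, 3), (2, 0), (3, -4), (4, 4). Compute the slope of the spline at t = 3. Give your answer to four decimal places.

Put m_i = s'' at the i-th knot. Here h = (1, 1, 1) and Δ = (-3, -4, 8), so the interior equations h_(i-1)·m_(i-1) + 2(h_(i-1)+h_i)·m_i + h_i·m_(i+1) = 6(Δ_i − Δ_(i-1)) read
  1·m_0 + 4·m_1 + 1·m_2 = 6(Δ_1 - Δ_0) = -6
  1·m_1 + 4·m_2 + 1·m_3 = 6(Δ_2 - Δ_1) = 72
Natural end conditions: m_0 = m_3 = 0.
Solving the tridiagonal system: m_0 = 0, m_1 = -32/5, m_2 = 98/5, m_3 = 0.
On [3, 4], s'(t) = b_2 + 2c_2·(t - 3) + 3d_2·(t - 3)² with b_2 = Δ_2 - h_2(2m_2 + m_3)/6 = 22/15, c_2 = m_2/2 = 49/5, d_2 = (m_3 - m_2)/(6h_2) = -49/15. So s'(3) = 22/15.

1.4667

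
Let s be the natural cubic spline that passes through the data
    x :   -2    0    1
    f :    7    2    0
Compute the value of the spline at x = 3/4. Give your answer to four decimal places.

Write σ_i for s''(x_i). With h_i = 2, 1 and divided differences Δ_i = -5/2, -2, the continuity of s' gives the tridiagonal system
  2·σ_0 + 6·σ_1 + 1·σ_2 = 6(Δ_1 - Δ_0) = 3
Natural end conditions: σ_0 = σ_2 = 0.
Solving: σ_0 = 0, σ_1 = 1/2, σ_2 = 0.
On [0, 1], s(x) = 2 - 13/6·x + 1/4·x² - 1/12·x³.
With x = 3/4: s(3/4) = 123/256.

0.4805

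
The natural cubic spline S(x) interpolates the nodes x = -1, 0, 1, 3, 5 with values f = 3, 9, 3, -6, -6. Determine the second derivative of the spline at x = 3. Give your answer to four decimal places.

With M_i denoting the second derivative at x_i, h_i = 1, 1, 2, 2, and Δ_i = (y_(i+1) − y_i)/h_i = 6, -6, -9/2, 0:
  1·M_0 + 4·M_1 + 1·M_2 = 6(Δ_1 - Δ_0) = -72
  1·M_1 + 6·M_2 + 2·M_3 = 6(Δ_2 - Δ_1) = 9
  2·M_2 + 8·M_3 + 2·M_4 = 6(Δ_3 - Δ_2) = 27
Natural end conditions: M_0 = M_4 = 0.
Forward elimination and back-substitution give M_0 = 0, M_1 = -531/28, M_2 = 27/7, M_3 = 135/56, M_4 = 0.

2.4107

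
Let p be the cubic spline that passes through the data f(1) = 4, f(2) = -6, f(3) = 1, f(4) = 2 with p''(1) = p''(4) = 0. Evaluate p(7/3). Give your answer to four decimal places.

-4.6840

Write M_i for p''(x_i). With h_i = 1, 1, 1 and divided differences Δ_i = -10, 7, 1, the continuity of p' gives the tridiagonal system
  1·M_0 + 4·M_1 + 1·M_2 = 6(Δ_1 - Δ_0) = 102
  1·M_1 + 4·M_2 + 1·M_3 = 6(Δ_2 - Δ_1) = -36
Natural end conditions: M_0 = M_3 = 0.
Hence M_0 = 0, M_1 = 148/5, M_2 = -82/5, M_3 = 0.
On [2, 3], p(x) = -6 - 2/15·(x - 2) + 74/5·(x - 2)² - 23/3·(x - 2)³.
With (x - 2) = 1/3: p(7/3) = -1897/405.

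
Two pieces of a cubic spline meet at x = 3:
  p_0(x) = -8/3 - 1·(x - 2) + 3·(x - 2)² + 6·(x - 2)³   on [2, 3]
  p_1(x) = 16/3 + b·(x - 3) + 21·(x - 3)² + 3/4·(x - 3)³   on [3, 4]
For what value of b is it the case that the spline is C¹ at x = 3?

p_0'(x) = -1 + 6·(x - 2) + 18·(x - 2)², so p_0'(3) = 23. On the right, p_1'(3) = b, so b = 23.

23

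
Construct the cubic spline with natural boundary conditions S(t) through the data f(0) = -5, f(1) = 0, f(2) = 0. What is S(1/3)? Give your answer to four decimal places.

-2.9630

Write σ_i for S''(x_i). With h_i = 1, 1 and divided differences Δ_i = 5, 0, the continuity of S' gives the tridiagonal system
  1·σ_0 + 4·σ_1 + 1·σ_2 = 6(Δ_1 - Δ_0) = -30
Natural end conditions: σ_0 = σ_2 = 0.
Hence σ_0 = 0, σ_1 = -15/2, σ_2 = 0.
On [0, 1], S(t) = -5 + 25/4·t + 0·t² - 5/4·t³.
With t = 1/3: S(1/3) = -80/27.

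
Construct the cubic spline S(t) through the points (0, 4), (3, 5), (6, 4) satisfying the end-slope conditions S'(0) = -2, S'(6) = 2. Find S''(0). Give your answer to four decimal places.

Write M_i for S''(x_i). With h_i = 3, 3 and divided differences Δ_i = 1/3, -1/3, the continuity of S' gives the tridiagonal system
  3·M_0 + 12·M_1 + 3·M_2 = 6(Δ_1 - Δ_0) = -4
Clamped end conditions give two more equations: 2h_0·M_0 + h_0·M_1 = 6(Δ_0 - S'(0)) = 14 and h_1·M_1 + 2h_1·M_2 = 6(S'(6) - Δ_1) = 14.
Hence M_0 = 10/3, M_1 = -2, M_2 = 10/3.

3.3333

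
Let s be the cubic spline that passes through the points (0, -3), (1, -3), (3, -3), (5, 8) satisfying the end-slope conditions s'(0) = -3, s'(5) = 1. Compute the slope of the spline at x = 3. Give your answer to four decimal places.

With σ_i denoting the second derivative at x_i, h_i = 1, 2, 2, and Δ_i = (y_(i+1) − y_i)/h_i = 0, 0, 11/2:
  1·σ_0 + 6·σ_1 + 2·σ_2 = 6(Δ_1 - Δ_0) = 0
  2·σ_1 + 8·σ_2 + 2·σ_3 = 6(Δ_2 - Δ_1) = 33
Clamped end conditions give two more equations: 2h_0·σ_0 + h_0·σ_1 = 6(Δ_0 - s'(0)) = 18 and h_2·σ_2 + 2h_2·σ_3 = 6(s'(5) - Δ_2) = -27.
Solving: σ_0 = 259/23, σ_1 = -104/23, σ_2 = 365/46, σ_3 = -493/46.
On [3, 5], s'(x) = b_2 + 2c_2·(x - 3) + 3d_2·(x - 3)² with b_2 = Δ_2 - h_2(2σ_2 + σ_3)/6 = 87/23, c_2 = σ_2/2 = 365/92, d_2 = (σ_3 - σ_2)/(6h_2) = -143/92. So s'(3) = 87/23.

3.7826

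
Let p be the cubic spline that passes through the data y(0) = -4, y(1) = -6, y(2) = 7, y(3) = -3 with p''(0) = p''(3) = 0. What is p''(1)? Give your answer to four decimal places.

33.2000

Put M_i = p'' at the i-th knot. Here h = (1, 1, 1) and Δ = (-2, 13, -10), so the interior equations h_(i-1)·M_(i-1) + 2(h_(i-1)+h_i)·M_i + h_i·M_(i+1) = 6(Δ_i − Δ_(i-1)) read
  1·M_0 + 4·M_1 + 1·M_2 = 6(Δ_1 - Δ_0) = 90
  1·M_1 + 4·M_2 + 1·M_3 = 6(Δ_2 - Δ_1) = -138
Natural end conditions: M_0 = M_3 = 0.
Solving: M_0 = 0, M_1 = 166/5, M_2 = -214/5, M_3 = 0.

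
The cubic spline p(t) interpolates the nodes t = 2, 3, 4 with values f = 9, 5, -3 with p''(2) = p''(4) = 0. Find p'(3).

Let M_i = p''(x_i). Step sizes h_i = 1, 1; slopes of the chords Δ_i = (y_(i+1) - y_i)/h_i = -4, -8.
  1·M_0 + 4·M_1 + 1·M_2 = 6(Δ_1 - Δ_0) = -24
Natural end conditions: M_0 = M_2 = 0.
Hence M_0 = 0, M_1 = -6, M_2 = 0.
On [3, 4], p'(t) = b_1 + 2c_1·(t - 3) + 3d_1·(t - 3)² with b_1 = Δ_1 - h_1(2M_1 + M_2)/6 = -6, c_1 = M_1/2 = -3, d_1 = (M_2 - M_1)/(6h_1) = 1. So p'(3) = -6.

-6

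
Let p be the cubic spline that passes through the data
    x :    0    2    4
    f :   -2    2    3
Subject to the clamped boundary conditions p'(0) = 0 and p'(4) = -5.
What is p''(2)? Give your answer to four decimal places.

0.2500

Let σ_i = p''(x_i). Step sizes h_i = 2, 2; slopes of the chords Δ_i = (y_(i+1) - y_i)/h_i = 2, 1/2.
  2·σ_0 + 8·σ_1 + 2·σ_2 = 6(Δ_1 - Δ_0) = -9
Clamped end conditions give two more equations: 2h_0·σ_0 + h_0·σ_1 = 6(Δ_0 - p'(0)) = 12 and h_1·σ_1 + 2h_1·σ_2 = 6(p'(4) - Δ_1) = -33.
Forward elimination and back-substitution give σ_0 = 23/8, σ_1 = 1/4, σ_2 = -67/8.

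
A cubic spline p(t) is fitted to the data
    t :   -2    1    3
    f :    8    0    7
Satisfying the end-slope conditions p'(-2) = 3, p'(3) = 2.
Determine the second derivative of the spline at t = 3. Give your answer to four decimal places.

With M_i denoting the second derivative at x_i, h_i = 3, 2, and Δ_i = (y_(i+1) − y_i)/h_i = -8/3, 7/2:
  3·M_0 + 10·M_1 + 2·M_2 = 6(Δ_1 - Δ_0) = 37
Clamped end conditions give two more equations: 2h_0·M_0 + h_0·M_1 = 6(Δ_0 - p'(-2)) = -34 and h_1·M_1 + 2h_1·M_2 = 6(p'(3) - Δ_1) = -9.
Hence M_0 = -287/30, M_1 = 39/5, M_2 = -123/20.

-6.1500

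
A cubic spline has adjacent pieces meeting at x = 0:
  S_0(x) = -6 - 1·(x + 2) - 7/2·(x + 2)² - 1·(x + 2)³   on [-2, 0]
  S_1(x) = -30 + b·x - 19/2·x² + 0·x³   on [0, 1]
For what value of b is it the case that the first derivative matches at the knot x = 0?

S_0'(x) = -1 - 7·(x + 2) - 3·(x + 2)², so S_0'(0) = -27. On the right, S_1'(0) = b, so b = -27.

-27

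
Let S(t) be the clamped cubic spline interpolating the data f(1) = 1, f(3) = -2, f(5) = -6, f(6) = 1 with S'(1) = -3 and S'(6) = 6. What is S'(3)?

-3

Let m_i = S''(x_i). Step sizes h_i = 2, 2, 1; slopes of the chords Δ_i = (y_(i+1) - y_i)/h_i = -3/2, -2, 7.
  2·m_0 + 8·m_1 + 2·m_2 = 6(Δ_1 - Δ_0) = -3
  2·m_1 + 6·m_2 + 1·m_3 = 6(Δ_2 - Δ_1) = 54
Clamped end conditions give two more equations: 2h_0·m_0 + h_0·m_1 = 6(Δ_0 - S'(1)) = 9 and h_2·m_2 + 2h_2·m_3 = 6(S'(6) - Δ_2) = -6.
Hence m_0 = 9/2, m_1 = -9/2, m_2 = 12, m_3 = -9.
On [3, 5], S'(t) = b_1 + 2c_1·(t - 3) + 3d_1·(t - 3)² with b_1 = Δ_1 - h_1(2m_1 + m_2)/6 = -3, c_1 = m_1/2 = -9/4, d_1 = (m_2 - m_1)/(6h_1) = 11/8. So S'(3) = -3.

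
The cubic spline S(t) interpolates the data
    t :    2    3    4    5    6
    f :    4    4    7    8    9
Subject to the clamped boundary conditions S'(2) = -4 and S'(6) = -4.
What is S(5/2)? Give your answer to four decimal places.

3.1496

With M_i denoting the second derivative at x_i, h_i = 1, 1, 1, 1, and Δ_i = (y_(i+1) − y_i)/h_i = 0, 3, 1, 1:
  1·M_0 + 4·M_1 + 1·M_2 = 6(Δ_1 - Δ_0) = 18
  1·M_1 + 4·M_2 + 1·M_3 = 6(Δ_2 - Δ_1) = -12
  1·M_2 + 4·M_3 + 1·M_4 = 6(Δ_3 - Δ_2) = 0
Clamped end conditions give two more equations: 2h_0·M_0 + h_0·M_1 = 6(Δ_0 - S'(2)) = 24 and h_3·M_3 + 2h_3·M_4 = 6(S'(6) - Δ_3) = -30.
Solving: M_0 = 291/28, M_1 = 45/14, M_2 = -21/4, M_3 = 81/14, M_4 = -501/28.
On [2, 3], S(t) = 4 - 4·(t - 2) + 291/56·(t - 2)² - 67/56·(t - 2)³.
With (t - 2) = 1/2: S(5/2) = 1411/448.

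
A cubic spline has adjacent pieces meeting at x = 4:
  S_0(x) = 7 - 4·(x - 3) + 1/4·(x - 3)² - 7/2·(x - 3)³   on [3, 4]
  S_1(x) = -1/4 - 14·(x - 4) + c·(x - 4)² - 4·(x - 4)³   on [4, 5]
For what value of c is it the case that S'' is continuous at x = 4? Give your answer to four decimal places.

S_0''(x) = 1/2 - 21·(x - 3), so S_0''(4) = -41/2. On the right, S_1''(4) = 2c, so c = -41/4.

-10.2500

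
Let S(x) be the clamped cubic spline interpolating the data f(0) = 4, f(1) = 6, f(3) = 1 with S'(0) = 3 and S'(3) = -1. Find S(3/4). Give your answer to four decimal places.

Let σ_i = S''(x_i). Step sizes h_i = 1, 2; slopes of the chords Δ_i = (y_(i+1) - y_i)/h_i = 2, -5/2.
  1·σ_0 + 6·σ_1 + 2·σ_2 = 6(Δ_1 - Δ_0) = -27
Clamped end conditions give two more equations: 2h_0·σ_0 + h_0·σ_1 = 6(Δ_0 - S'(0)) = -6 and h_1·σ_1 + 2h_1·σ_2 = 6(S'(3) - Δ_1) = 9.
Solving the tridiagonal system: σ_0 = 1/6, σ_1 = -19/3, σ_2 = 65/12.
On [0, 1], S(x) = 4 + 3·x + 1/12·x² - 13/12·x³.
With x = 3/4: S(3/4) = 1495/256.

5.8398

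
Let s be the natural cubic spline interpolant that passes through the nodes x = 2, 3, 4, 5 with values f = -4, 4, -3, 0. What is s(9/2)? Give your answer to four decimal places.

With σ_i denoting the second derivative at x_i, h_i = 1, 1, 1, and Δ_i = (y_(i+1) − y_i)/h_i = 8, -7, 3:
  1·σ_0 + 4·σ_1 + 1·σ_2 = 6(Δ_1 - Δ_0) = -90
  1·σ_1 + 4·σ_2 + 1·σ_3 = 6(Δ_2 - Δ_1) = 60
Natural end conditions: σ_0 = σ_3 = 0.
Solving: σ_0 = 0, σ_1 = -28, σ_2 = 22, σ_3 = 0.
On [4, 5], s(x) = -3 - 13/3·(x - 4) + 11·(x - 4)² - 11/3·(x - 4)³.
With (x - 4) = 1/2: s(9/2) = -23/8.

-2.8750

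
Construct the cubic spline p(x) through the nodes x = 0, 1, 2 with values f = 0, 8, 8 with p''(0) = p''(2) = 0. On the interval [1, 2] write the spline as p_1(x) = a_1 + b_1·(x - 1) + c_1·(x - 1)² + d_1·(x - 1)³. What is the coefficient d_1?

2

Put m_i = p'' at the i-th knot. Here h = (1, 1) and Δ = (8, 0), so the interior equations h_(i-1)·m_(i-1) + 2(h_(i-1)+h_i)·m_i + h_i·m_(i+1) = 6(Δ_i − Δ_(i-1)) read
  1·m_0 + 4·m_1 + 1·m_2 = 6(Δ_1 - Δ_0) = -48
Natural end conditions: m_0 = m_2 = 0.
Forward elimination and back-substitution give m_0 = 0, m_1 = -12, m_2 = 0.
On [1, 2], with p_1(x) = a_1 + b_1·(x - 1) + c_1·(x - 1)² + d_1·(x - 1)³: c_1 = m_1/2 = -6, d_1 = (m_2 - m_1)/(6h_1) = 2, b_1 = Δ_1 - h_1(2m_1 + m_2)/6 = 4.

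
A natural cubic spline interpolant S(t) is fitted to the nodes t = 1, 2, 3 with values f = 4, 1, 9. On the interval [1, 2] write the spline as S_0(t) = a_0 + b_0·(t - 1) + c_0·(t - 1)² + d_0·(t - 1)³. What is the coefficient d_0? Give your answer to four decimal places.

2.7500

Put m_i = S'' at the i-th knot. Here h = (1, 1) and Δ = (-3, 8), so the interior equations h_(i-1)·m_(i-1) + 2(h_(i-1)+h_i)·m_i + h_i·m_(i+1) = 6(Δ_i − Δ_(i-1)) read
  1·m_0 + 4·m_1 + 1·m_2 = 6(Δ_1 - Δ_0) = 66
Natural end conditions: m_0 = m_2 = 0.
Solving: m_0 = 0, m_1 = 33/2, m_2 = 0.
On [1, 2], with S_0(t) = a_0 + b_0·(t - 1) + c_0·(t - 1)² + d_0·(t - 1)³: c_0 = m_0/2 = 0, d_0 = (m_1 - m_0)/(6h_0) = 11/4, b_0 = Δ_0 - h_0(2m_0 + m_1)/6 = -23/4.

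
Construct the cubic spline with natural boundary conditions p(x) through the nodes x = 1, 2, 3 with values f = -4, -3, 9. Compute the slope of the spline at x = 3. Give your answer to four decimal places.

With M_i denoting the second derivative at x_i, h_i = 1, 1, and Δ_i = (y_(i+1) − y_i)/h_i = 1, 12:
  1·M_0 + 4·M_1 + 1·M_2 = 6(Δ_1 - Δ_0) = 66
Natural end conditions: M_0 = M_2 = 0.
Solving: M_0 = 0, M_1 = 33/2, M_2 = 0.
On [2, 3], p'(x) = b_1 + 2c_1·(x - 2) + 3d_1·(x - 2)² with b_1 = Δ_1 - h_1(2M_1 + M_2)/6 = 13/2, c_1 = M_1/2 = 33/4, d_1 = (M_2 - M_1)/(6h_1) = -11/4. So p'(3) = 59/4.

14.7500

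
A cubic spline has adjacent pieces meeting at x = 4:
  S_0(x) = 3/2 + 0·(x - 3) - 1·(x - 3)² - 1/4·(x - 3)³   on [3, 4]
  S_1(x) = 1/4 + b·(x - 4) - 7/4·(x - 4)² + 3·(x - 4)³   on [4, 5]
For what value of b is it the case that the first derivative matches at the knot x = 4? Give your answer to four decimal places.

-2.7500

S_0'(x) = 0 - 2·(x - 3) - 3/4·(x - 3)², so S_0'(4) = -11/4. On the right, S_1'(4) = b, so b = -11/4.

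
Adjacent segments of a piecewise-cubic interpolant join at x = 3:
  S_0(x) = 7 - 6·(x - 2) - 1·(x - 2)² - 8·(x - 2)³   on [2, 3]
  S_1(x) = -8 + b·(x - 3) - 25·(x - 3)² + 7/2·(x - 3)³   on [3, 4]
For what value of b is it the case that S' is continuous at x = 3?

S_0'(x) = -6 - 2·(x - 2) - 24·(x - 2)², so S_0'(3) = -32. On the right, S_1'(3) = b, so b = -32.

-32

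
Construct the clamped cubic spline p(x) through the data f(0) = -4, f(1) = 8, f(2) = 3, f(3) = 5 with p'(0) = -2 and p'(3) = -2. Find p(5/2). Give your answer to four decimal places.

3.8250

With M_i denoting the second derivative at x_i, h_i = 1, 1, 1, and Δ_i = (y_(i+1) − y_i)/h_i = 12, -5, 2:
  1·M_0 + 4·M_1 + 1·M_2 = 6(Δ_1 - Δ_0) = -102
  1·M_1 + 4·M_2 + 1·M_3 = 6(Δ_2 - Δ_1) = 42
Clamped end conditions give two more equations: 2h_0·M_0 + h_0·M_1 = 6(Δ_0 - p'(0)) = 84 and h_2·M_2 + 2h_2·M_3 = 6(p'(3) - Δ_2) = -24.
Hence M_0 = 334/5, M_1 = -248/5, M_2 = 148/5, M_3 = -134/5.
On [2, 3], p(x) = 3 - 17/5·(x - 2) + 74/5·(x - 2)² - 47/5·(x - 2)³.
With (x - 2) = 1/2: p(5/2) = 153/40.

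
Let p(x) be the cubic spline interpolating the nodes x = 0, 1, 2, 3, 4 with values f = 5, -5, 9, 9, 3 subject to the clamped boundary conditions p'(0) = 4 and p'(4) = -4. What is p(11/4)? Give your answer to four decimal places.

10.5117

With M_i denoting the second derivative at x_i, h_i = 1, 1, 1, 1, and Δ_i = (y_(i+1) − y_i)/h_i = -10, 14, 0, -6:
  1·M_0 + 4·M_1 + 1·M_2 = 6(Δ_1 - Δ_0) = 144
  1·M_1 + 4·M_2 + 1·M_3 = 6(Δ_2 - Δ_1) = -84
  1·M_2 + 4·M_3 + 1·M_4 = 6(Δ_3 - Δ_2) = -36
Clamped end conditions give two more equations: 2h_0·M_0 + h_0·M_1 = 6(Δ_0 - p'(0)) = -84 and h_3·M_3 + 2h_3·M_4 = 6(p'(4) - Δ_3) = 12.
Solving: M_0 = -1033/14, M_1 = 445/7, M_2 = -73/2, M_3 = -11/7, M_4 = 95/14.
On [2, 3], p(x) = 9 + 87/7·(x - 2) - 73/4·(x - 2)² + 163/28·(x - 2)³.
With (x - 2) = 3/4: p(11/4) = 2691/256.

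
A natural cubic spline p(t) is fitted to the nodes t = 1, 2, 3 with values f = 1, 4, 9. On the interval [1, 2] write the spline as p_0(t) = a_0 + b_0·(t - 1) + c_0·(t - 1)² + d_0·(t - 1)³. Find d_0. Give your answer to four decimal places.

With m_i denoting the second derivative at x_i, h_i = 1, 1, and Δ_i = (y_(i+1) − y_i)/h_i = 3, 5:
  1·m_0 + 4·m_1 + 1·m_2 = 6(Δ_1 - Δ_0) = 12
Natural end conditions: m_0 = m_2 = 0.
Solving the tridiagonal system: m_0 = 0, m_1 = 3, m_2 = 0.
On [1, 2], with p_0(t) = a_0 + b_0·(t - 1) + c_0·(t - 1)² + d_0·(t - 1)³: c_0 = m_0/2 = 0, d_0 = (m_1 - m_0)/(6h_0) = 1/2, b_0 = Δ_0 - h_0(2m_0 + m_1)/6 = 5/2.

0.5000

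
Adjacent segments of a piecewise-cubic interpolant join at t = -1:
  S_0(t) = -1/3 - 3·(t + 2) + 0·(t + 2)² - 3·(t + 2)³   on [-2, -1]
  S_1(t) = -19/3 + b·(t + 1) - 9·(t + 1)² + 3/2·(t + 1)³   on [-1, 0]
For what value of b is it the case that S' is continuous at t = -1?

-12

S_0'(t) = -3 + 0·(t + 2) - 9·(t + 2)², so S_0'(-1) = -12. On the right, S_1'(-1) = b, so b = -12.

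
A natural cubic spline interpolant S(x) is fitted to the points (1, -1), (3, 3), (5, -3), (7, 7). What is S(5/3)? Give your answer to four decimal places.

1.4395

With σ_i denoting the second derivative at x_i, h_i = 2, 2, 2, and Δ_i = (y_(i+1) − y_i)/h_i = 2, -3, 5:
  2·σ_0 + 8·σ_1 + 2·σ_2 = 6(Δ_1 - Δ_0) = -30
  2·σ_1 + 8·σ_2 + 2·σ_3 = 6(Δ_2 - Δ_1) = 48
Natural end conditions: σ_0 = σ_3 = 0.
Forward elimination and back-substitution give σ_0 = 0, σ_1 = -28/5, σ_2 = 37/5, σ_3 = 0.
On [1, 3], S(x) = -1 + 58/15·(x - 1) + 0·(x - 1)² - 7/15·(x - 1)³.
With (x - 1) = 2/3: S(5/3) = 583/405.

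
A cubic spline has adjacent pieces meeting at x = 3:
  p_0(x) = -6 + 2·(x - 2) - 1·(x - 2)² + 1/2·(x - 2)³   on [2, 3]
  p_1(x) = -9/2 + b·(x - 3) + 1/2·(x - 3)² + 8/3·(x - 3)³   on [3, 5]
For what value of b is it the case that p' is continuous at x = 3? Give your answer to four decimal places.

1.5000

p_0'(x) = 2 - 2·(x - 2) + 3/2·(x - 2)², so p_0'(3) = 3/2. On the right, p_1'(3) = b, so b = 3/2.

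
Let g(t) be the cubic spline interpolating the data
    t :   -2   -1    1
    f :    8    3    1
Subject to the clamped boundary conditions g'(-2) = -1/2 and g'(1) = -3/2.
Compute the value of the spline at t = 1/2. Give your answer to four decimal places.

1.2578

Put M_i = g'' at the i-th knot. Here h = (1, 2) and Δ = (-5, -1), so the interior equations h_(i-1)·M_(i-1) + 2(h_(i-1)+h_i)·M_i + h_i·M_(i+1) = 6(Δ_i − Δ_(i-1)) read
  1·M_0 + 6·M_1 + 2·M_2 = 6(Δ_1 - Δ_0) = 24
Clamped end conditions give two more equations: 2h_0·M_0 + h_0·M_1 = 6(Δ_0 - g'(-2)) = -27 and h_1·M_1 + 2h_1·M_2 = 6(g'(1) - Δ_1) = -3.
Forward elimination and back-substitution give M_0 = -107/6, M_1 = 26/3, M_2 = -61/12.
On [-1, 1], g(t) = 3 - 61/12·(t + 1) + 13/3·(t + 1)² - 55/48·(t + 1)³.
With (t + 1) = 3/2: g(1/2) = 161/128.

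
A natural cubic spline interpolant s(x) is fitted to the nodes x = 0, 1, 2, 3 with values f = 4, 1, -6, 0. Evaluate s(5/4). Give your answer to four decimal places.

-0.9906

Let M_i = s''(x_i). Step sizes h_i = 1, 1, 1; slopes of the chords Δ_i = (y_(i+1) - y_i)/h_i = -3, -7, 6.
  1·M_0 + 4·M_1 + 1·M_2 = 6(Δ_1 - Δ_0) = -24
  1·M_1 + 4·M_2 + 1·M_3 = 6(Δ_2 - Δ_1) = 78
Natural end conditions: M_0 = M_3 = 0.
Forward elimination and back-substitution give M_0 = 0, M_1 = -58/5, M_2 = 112/5, M_3 = 0.
On [1, 2], s(x) = 1 - 103/15·(x - 1) - 29/5·(x - 1)² + 17/3·(x - 1)³.
With (x - 1) = 1/4: s(5/4) = -317/320.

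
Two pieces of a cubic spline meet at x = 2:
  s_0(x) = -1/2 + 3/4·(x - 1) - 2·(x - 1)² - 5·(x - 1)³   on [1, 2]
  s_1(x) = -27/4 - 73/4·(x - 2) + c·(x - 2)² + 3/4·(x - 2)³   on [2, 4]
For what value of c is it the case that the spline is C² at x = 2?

s_0''(x) = -4 - 30·(x - 1), so s_0''(2) = -34. On the right, s_1''(2) = 2c, so c = -17.

-17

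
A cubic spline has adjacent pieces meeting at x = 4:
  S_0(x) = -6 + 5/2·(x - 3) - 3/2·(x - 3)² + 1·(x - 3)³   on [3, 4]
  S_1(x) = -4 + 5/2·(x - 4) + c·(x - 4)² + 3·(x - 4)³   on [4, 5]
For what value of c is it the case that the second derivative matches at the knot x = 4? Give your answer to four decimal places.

1.5000

S_0''(x) = -3 + 6·(x - 3), so S_0''(4) = 3. On the right, S_1''(4) = 2c, so c = 3/2.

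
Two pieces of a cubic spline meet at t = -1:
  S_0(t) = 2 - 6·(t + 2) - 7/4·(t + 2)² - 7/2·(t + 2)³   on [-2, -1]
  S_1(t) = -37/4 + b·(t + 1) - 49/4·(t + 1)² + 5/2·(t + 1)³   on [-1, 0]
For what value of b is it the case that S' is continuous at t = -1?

S_0'(t) = -6 - 7/2·(t + 2) - 21/2·(t + 2)², so S_0'(-1) = -20. On the right, S_1'(-1) = b, so b = -20.

-20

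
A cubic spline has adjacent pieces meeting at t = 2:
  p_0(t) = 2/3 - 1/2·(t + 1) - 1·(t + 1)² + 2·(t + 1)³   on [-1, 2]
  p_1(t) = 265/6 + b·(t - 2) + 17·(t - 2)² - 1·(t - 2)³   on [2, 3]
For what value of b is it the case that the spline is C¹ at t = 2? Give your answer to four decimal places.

p_0'(t) = -1/2 - 2·(t + 1) + 6·(t + 1)², so p_0'(2) = 95/2. On the right, p_1'(2) = b, so b = 95/2.

47.5000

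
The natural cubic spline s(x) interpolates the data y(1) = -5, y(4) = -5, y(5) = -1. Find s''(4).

Let m_i = s''(x_i). Step sizes h_i = 3, 1; slopes of the chords Δ_i = (y_(i+1) - y_i)/h_i = 0, 4.
  3·m_0 + 8·m_1 + 1·m_2 = 6(Δ_1 - Δ_0) = 24
Natural end conditions: m_0 = m_2 = 0.
Solving: m_0 = 0, m_1 = 3, m_2 = 0.

3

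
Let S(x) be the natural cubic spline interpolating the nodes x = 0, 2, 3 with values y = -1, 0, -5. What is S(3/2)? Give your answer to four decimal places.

0.9531

Let M_i = S''(x_i). Step sizes h_i = 2, 1; slopes of the chords Δ_i = (y_(i+1) - y_i)/h_i = 1/2, -5.
  2·M_0 + 6·M_1 + 1·M_2 = 6(Δ_1 - Δ_0) = -33
Natural end conditions: M_0 = M_2 = 0.
Hence M_0 = 0, M_1 = -11/2, M_2 = 0.
On [0, 2], S(x) = -1 + 7/3·x + 0·x² - 11/24·x³.
With x = 3/2: S(3/2) = 61/64.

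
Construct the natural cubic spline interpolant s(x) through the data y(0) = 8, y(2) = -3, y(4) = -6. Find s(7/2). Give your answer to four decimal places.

-5.7188

Let σ_i = s''(x_i). Step sizes h_i = 2, 2; slopes of the chords Δ_i = (y_(i+1) - y_i)/h_i = -11/2, -3/2.
  2·σ_0 + 8·σ_1 + 2·σ_2 = 6(Δ_1 - Δ_0) = 24
Natural end conditions: σ_0 = σ_2 = 0.
Solving: σ_0 = 0, σ_1 = 3, σ_2 = 0.
On [2, 4], s(x) = -3 - 7/2·(x - 2) + 3/2·(x - 2)² - 1/4·(x - 2)³.
With (x - 2) = 3/2: s(7/2) = -183/32.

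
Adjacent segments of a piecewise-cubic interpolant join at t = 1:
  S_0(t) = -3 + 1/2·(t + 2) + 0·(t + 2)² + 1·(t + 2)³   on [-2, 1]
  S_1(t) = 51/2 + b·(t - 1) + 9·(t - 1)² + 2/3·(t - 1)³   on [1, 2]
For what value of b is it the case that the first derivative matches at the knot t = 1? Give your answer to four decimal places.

27.5000

S_0'(t) = 1/2 + 0·(t + 2) + 3·(t + 2)², so S_0'(1) = 55/2. On the right, S_1'(1) = b, so b = 55/2.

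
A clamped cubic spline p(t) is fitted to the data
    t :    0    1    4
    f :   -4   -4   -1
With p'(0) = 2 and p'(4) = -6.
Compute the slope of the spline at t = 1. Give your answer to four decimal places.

0.3750

With m_i denoting the second derivative at x_i, h_i = 1, 3, and Δ_i = (y_(i+1) − y_i)/h_i = 0, 1:
  1·m_0 + 8·m_1 + 3·m_2 = 6(Δ_1 - Δ_0) = 6
Clamped end conditions give two more equations: 2h_0·m_0 + h_0·m_1 = 6(Δ_0 - p'(0)) = -12 and h_1·m_1 + 2h_1·m_2 = 6(p'(4) - Δ_1) = -42.
Solving: m_0 = -35/4, m_1 = 11/2, m_2 = -39/4.
On [1, 4], p'(t) = b_1 + 2c_1·(t - 1) + 3d_1·(t - 1)² with b_1 = Δ_1 - h_1(2m_1 + m_2)/6 = 3/8, c_1 = m_1/2 = 11/4, d_1 = (m_2 - m_1)/(6h_1) = -61/72. So p'(1) = 3/8.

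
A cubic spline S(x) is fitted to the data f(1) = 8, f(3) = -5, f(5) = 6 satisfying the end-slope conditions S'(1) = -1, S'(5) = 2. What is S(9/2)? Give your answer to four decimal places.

Write σ_i for S''(x_i). With h_i = 2, 2 and divided differences Δ_i = -13/2, 11/2, the continuity of S' gives the tridiagonal system
  2·σ_0 + 8·σ_1 + 2·σ_2 = 6(Δ_1 - Δ_0) = 72
Clamped end conditions give two more equations: 2h_0·σ_0 + h_0·σ_1 = 6(Δ_0 - S'(1)) = -33 and h_1·σ_1 + 2h_1·σ_2 = 6(S'(5) - Δ_1) = -21.
Forward elimination and back-substitution give σ_0 = -33/2, σ_1 = 33/2, σ_2 = -27/2.
On [3, 5], S(x) = -5 - 1·(x - 3) + 33/4·(x - 3)² - 5/2·(x - 3)³.
With (x - 3) = 3/2: S(9/2) = 29/8.

3.6250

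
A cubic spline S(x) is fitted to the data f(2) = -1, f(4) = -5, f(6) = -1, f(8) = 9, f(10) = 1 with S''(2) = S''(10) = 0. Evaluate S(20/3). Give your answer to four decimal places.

2.9471

Put M_i = S'' at the i-th knot. Here h = (2, 2, 2, 2) and Δ = (-2, 2, 5, -4), so the interior equations h_(i-1)·M_(i-1) + 2(h_(i-1)+h_i)·M_i + h_i·M_(i+1) = 6(Δ_i − Δ_(i-1)) read
  2·M_0 + 8·M_1 + 2·M_2 = 6(Δ_1 - Δ_0) = 24
  2·M_1 + 8·M_2 + 2·M_3 = 6(Δ_2 - Δ_1) = 18
  2·M_2 + 8·M_3 + 2·M_4 = 6(Δ_3 - Δ_2) = -54
Natural end conditions: M_0 = M_4 = 0.
Hence M_0 = 0, M_1 = 117/56, M_2 = 51/14, M_3 = -429/56, M_4 = 0.
On [6, 8], S(x) = -1 + 41/8·(x - 6) + 51/28·(x - 6)² - 211/224·(x - 6)³.
With (x - 6) = 2/3: S(20/3) = 557/189.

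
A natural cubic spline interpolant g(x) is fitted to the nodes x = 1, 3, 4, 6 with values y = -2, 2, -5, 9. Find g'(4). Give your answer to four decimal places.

-3.6286

Let M_i = g''(x_i). Step sizes h_i = 2, 1, 2; slopes of the chords Δ_i = (y_(i+1) - y_i)/h_i = 2, -7, 7.
  2·M_0 + 6·M_1 + 1·M_2 = 6(Δ_1 - Δ_0) = -54
  1·M_1 + 6·M_2 + 2·M_3 = 6(Δ_2 - Δ_1) = 84
Natural end conditions: M_0 = M_3 = 0.
Hence M_0 = 0, M_1 = -408/35, M_2 = 558/35, M_3 = 0.
On [4, 6], g'(x) = b_2 + 2c_2·(x - 4) + 3d_2·(x - 4)² with b_2 = Δ_2 - h_2(2M_2 + M_3)/6 = -127/35, c_2 = M_2/2 = 279/35, d_2 = (M_3 - M_2)/(6h_2) = -93/70. So g'(4) = -127/35.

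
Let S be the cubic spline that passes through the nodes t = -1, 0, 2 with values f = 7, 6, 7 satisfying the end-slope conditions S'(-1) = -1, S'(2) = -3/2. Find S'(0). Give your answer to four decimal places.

-0.1667

Let m_i = S''(x_i). Step sizes h_i = 1, 2; slopes of the chords Δ_i = (y_(i+1) - y_i)/h_i = -1, 1/2.
  1·m_0 + 6·m_1 + 2·m_2 = 6(Δ_1 - Δ_0) = 9
Clamped end conditions give two more equations: 2h_0·m_0 + h_0·m_1 = 6(Δ_0 - S'(-1)) = 0 and h_1·m_1 + 2h_1·m_2 = 6(S'(2) - Δ_1) = -12.
Forward elimination and back-substitution give m_0 = -5/3, m_1 = 10/3, m_2 = -14/3.
On [0, 2], S'(t) = b_1 + 2c_1·t + 3d_1·t² with b_1 = Δ_1 - h_1(2m_1 + m_2)/6 = -1/6, c_1 = m_1/2 = 5/3, d_1 = (m_2 - m_1)/(6h_1) = -2/3. So S'(0) = -1/6.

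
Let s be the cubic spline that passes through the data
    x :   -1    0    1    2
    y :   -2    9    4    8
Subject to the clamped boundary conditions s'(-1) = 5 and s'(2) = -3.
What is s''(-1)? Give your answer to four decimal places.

With m_i denoting the second derivative at x_i, h_i = 1, 1, 1, and Δ_i = (y_(i+1) − y_i)/h_i = 11, -5, 4:
  1·m_0 + 4·m_1 + 1·m_2 = 6(Δ_1 - Δ_0) = -96
  1·m_1 + 4·m_2 + 1·m_3 = 6(Δ_2 - Δ_1) = 54
Clamped end conditions give two more equations: 2h_0·m_0 + h_0·m_1 = 6(Δ_0 - s'(-1)) = 36 and h_2·m_2 + 2h_2·m_3 = 6(s'(2) - Δ_2) = -42.
Solving: m_0 = 586/15, m_1 = -632/15, m_2 = 502/15, m_3 = -566/15.

39.0667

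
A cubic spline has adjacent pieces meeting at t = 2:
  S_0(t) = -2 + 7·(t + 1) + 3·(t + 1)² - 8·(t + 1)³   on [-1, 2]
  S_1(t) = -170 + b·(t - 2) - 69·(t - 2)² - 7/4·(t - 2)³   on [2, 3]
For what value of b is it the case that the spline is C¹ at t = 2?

-191

S_0'(t) = 7 + 6·(t + 1) - 24·(t + 1)², so S_0'(2) = -191. On the right, S_1'(2) = b, so b = -191.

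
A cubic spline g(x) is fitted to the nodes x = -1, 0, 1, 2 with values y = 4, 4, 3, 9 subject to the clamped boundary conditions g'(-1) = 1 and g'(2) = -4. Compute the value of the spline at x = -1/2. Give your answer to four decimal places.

4.4167

With M_i denoting the second derivative at x_i, h_i = 1, 1, 1, and Δ_i = (y_(i+1) − y_i)/h_i = 0, -1, 6:
  1·M_0 + 4·M_1 + 1·M_2 = 6(Δ_1 - Δ_0) = -6
  1·M_1 + 4·M_2 + 1·M_3 = 6(Δ_2 - Δ_1) = 42
Clamped end conditions give two more equations: 2h_0·M_0 + h_0·M_1 = 6(Δ_0 - g'(-1)) = -6 and h_2·M_2 + 2h_2·M_3 = 6(g'(2) - Δ_2) = -60.
Solving: M_0 = 2/3, M_1 = -22/3, M_2 = 68/3, M_3 = -124/3.
On [-1, 0], g(x) = 4 + 1·(x + 1) + 1/3·(x + 1)² - 4/3·(x + 1)³.
With (x + 1) = 1/2: g(-1/2) = 53/12.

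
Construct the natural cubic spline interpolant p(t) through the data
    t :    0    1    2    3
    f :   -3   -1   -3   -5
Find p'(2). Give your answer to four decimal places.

Let m_i = p''(x_i). Step sizes h_i = 1, 1, 1; slopes of the chords Δ_i = (y_(i+1) - y_i)/h_i = 2, -2, -2.
  1·m_0 + 4·m_1 + 1·m_2 = 6(Δ_1 - Δ_0) = -24
  1·m_1 + 4·m_2 + 1·m_3 = 6(Δ_2 - Δ_1) = 0
Natural end conditions: m_0 = m_3 = 0.
Hence m_0 = 0, m_1 = -32/5, m_2 = 8/5, m_3 = 0.
On [2, 3], p'(t) = b_2 + 2c_2·(t - 2) + 3d_2·(t - 2)² with b_2 = Δ_2 - h_2(2m_2 + m_3)/6 = -38/15, c_2 = m_2/2 = 4/5, d_2 = (m_3 - m_2)/(6h_2) = -4/15. So p'(2) = -38/15.

-2.5333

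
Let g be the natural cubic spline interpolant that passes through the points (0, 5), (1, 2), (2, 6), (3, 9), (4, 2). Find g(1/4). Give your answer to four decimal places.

Write m_i for g''(x_i). With h_i = 1, 1, 1, 1 and divided differences Δ_i = -3, 4, 3, -7, the continuity of g' gives the tridiagonal system
  1·m_0 + 4·m_1 + 1·m_2 = 6(Δ_1 - Δ_0) = 42
  1·m_1 + 4·m_2 + 1·m_3 = 6(Δ_2 - Δ_1) = -6
  1·m_2 + 4·m_3 + 1·m_4 = 6(Δ_3 - Δ_2) = -60
Natural end conditions: m_0 = m_4 = 0.
Forward elimination and back-substitution give m_0 = 0, m_1 = 297/28, m_2 = -3/7, m_3 = -417/28, m_4 = 0.
On [0, 1], g(x) = 5 - 267/56·x + 0·x² + 99/56·x³.
With x = 1/4: g(1/4) = 13747/3584.

3.8357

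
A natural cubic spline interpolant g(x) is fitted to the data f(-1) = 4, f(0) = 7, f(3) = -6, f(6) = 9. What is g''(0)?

-8

Let σ_i = g''(x_i). Step sizes h_i = 1, 3, 3; slopes of the chords Δ_i = (y_(i+1) - y_i)/h_i = 3, -13/3, 5.
  1·σ_0 + 8·σ_1 + 3·σ_2 = 6(Δ_1 - Δ_0) = -44
  3·σ_1 + 12·σ_2 + 3·σ_3 = 6(Δ_2 - Δ_1) = 56
Natural end conditions: σ_0 = σ_3 = 0.
Forward elimination and back-substitution give σ_0 = 0, σ_1 = -8, σ_2 = 20/3, σ_3 = 0.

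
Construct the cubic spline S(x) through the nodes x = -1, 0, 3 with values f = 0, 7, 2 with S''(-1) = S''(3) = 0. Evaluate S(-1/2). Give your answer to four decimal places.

3.9063

Put m_i = S'' at the i-th knot. Here h = (1, 3) and Δ = (7, -5/3), so the interior equations h_(i-1)·m_(i-1) + 2(h_(i-1)+h_i)·m_i + h_i·m_(i+1) = 6(Δ_i − Δ_(i-1)) read
  1·m_0 + 8·m_1 + 3·m_2 = 6(Δ_1 - Δ_0) = -52
Natural end conditions: m_0 = m_2 = 0.
Forward elimination and back-substitution give m_0 = 0, m_1 = -13/2, m_2 = 0.
On [-1, 0], S(x) = 0 + 97/12·(x + 1) + 0·(x + 1)² - 13/12·(x + 1)³.
With (x + 1) = 1/2: S(-1/2) = 125/32.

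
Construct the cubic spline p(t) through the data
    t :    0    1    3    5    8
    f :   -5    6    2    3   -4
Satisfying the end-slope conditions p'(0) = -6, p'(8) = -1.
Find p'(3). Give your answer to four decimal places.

-4.4575

Write σ_i for p''(x_i). With h_i = 1, 2, 2, 3 and divided differences Δ_i = 11, -2, 1/2, -7/3, the continuity of p' gives the tridiagonal system
  1·σ_0 + 6·σ_1 + 2·σ_2 = 6(Δ_1 - Δ_0) = -78
  2·σ_1 + 8·σ_2 + 2·σ_3 = 6(Δ_2 - Δ_1) = 15
  2·σ_2 + 10·σ_3 + 3·σ_4 = 6(Δ_3 - Δ_2) = -17
Clamped end conditions give two more equations: 2h_0·σ_0 + h_0·σ_1 = 6(Δ_0 - p'(0)) = 102 and h_3·σ_3 + 2h_3·σ_4 = 6(p'(8) - Δ_3) = 8.
Forward elimination and back-substitution give σ_0 = 13677/212, σ_1 = -2865/106, σ_2 = 4167/424, σ_3 = -507/106, σ_4 = 2369/636.
On [3, 5], p'(t) = b_2 + 2c_2·(t - 3) + 3d_2·(t - 3)² with b_2 = Δ_2 - h_2(2σ_2 + σ_3)/6 = -945/212, c_2 = σ_2/2 = 4167/848, d_2 = (σ_3 - σ_2)/(6h_2) = -2065/1696. So p'(3) = -945/212.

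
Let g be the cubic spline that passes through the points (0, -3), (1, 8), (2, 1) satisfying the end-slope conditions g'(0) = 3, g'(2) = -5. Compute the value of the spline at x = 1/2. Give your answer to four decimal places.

2.4375

Write m_i for g''(x_i). With h_i = 1, 1 and divided differences Δ_i = 11, -7, the continuity of g' gives the tridiagonal system
  1·m_0 + 4·m_1 + 1·m_2 = 6(Δ_1 - Δ_0) = -108
Clamped end conditions give two more equations: 2h_0·m_0 + h_0·m_1 = 6(Δ_0 - g'(0)) = 48 and h_1·m_1 + 2h_1·m_2 = 6(g'(2) - Δ_1) = 12.
Hence m_0 = 47, m_1 = -46, m_2 = 29.
On [0, 1], g(x) = -3 + 3·x + 47/2·x² - 31/2·x³.
With x = 1/2: g(1/2) = 39/16.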